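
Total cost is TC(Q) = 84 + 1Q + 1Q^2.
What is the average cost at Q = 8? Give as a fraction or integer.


TC(8) = 84 + 1*8 + 1*8^2
TC(8) = 84 + 8 + 64 = 156
AC = TC/Q = 156/8 = 39/2

39/2


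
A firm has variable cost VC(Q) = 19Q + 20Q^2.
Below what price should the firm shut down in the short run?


AVC(Q) = VC(Q)/Q = 19 + 20Q
AVC is increasing in Q, so minimum AVC is at Q -> 0+.
Min AVC = 19
The firm should shut down if P < 19.

19


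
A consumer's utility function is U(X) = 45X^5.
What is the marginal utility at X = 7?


MU = dU/dX = 45*5*X^(5-1)
MU = 225*X^4
At X = 7:
MU = 225 * 7^4
MU = 225 * 2401 = 540225

540225


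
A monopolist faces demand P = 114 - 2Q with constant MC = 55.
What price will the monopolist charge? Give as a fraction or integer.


MR = 114 - 4Q
Set MR = MC: 114 - 4Q = 55
Q* = 59/4
Substitute into demand:
P* = 114 - 2*59/4 = 169/2

169/2


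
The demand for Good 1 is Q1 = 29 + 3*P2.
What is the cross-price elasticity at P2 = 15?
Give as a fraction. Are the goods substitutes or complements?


dQ1/dP2 = 3
At P2 = 15: Q1 = 29 + 3*15 = 74
Exy = (dQ1/dP2)(P2/Q1) = 3 * 15 / 74 = 45/74
Since Exy > 0, the goods are substitutes.

45/74 (substitutes)


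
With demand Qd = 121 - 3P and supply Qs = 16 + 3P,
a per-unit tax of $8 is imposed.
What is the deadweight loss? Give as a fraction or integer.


Pre-tax equilibrium quantity: Q* = 137/2
Post-tax equilibrium quantity: Q_tax = 113/2
Reduction in quantity: Q* - Q_tax = 12
DWL = (1/2) * tax * (Q* - Q_tax)
DWL = (1/2) * 8 * 12 = 48

48


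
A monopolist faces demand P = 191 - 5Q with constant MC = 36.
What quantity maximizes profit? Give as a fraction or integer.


TR = P*Q = (191 - 5Q)Q = 191Q - 5Q^2
MR = dTR/dQ = 191 - 10Q
Set MR = MC:
191 - 10Q = 36
155 = 10Q
Q* = 155/10 = 31/2

31/2


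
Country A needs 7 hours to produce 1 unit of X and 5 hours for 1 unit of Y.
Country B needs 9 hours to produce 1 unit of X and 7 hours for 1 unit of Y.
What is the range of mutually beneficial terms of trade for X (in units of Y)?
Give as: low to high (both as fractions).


Opportunity cost of X for Country A = hours_X / hours_Y = 7/5 = 7/5 units of Y
Opportunity cost of X for Country B = hours_X / hours_Y = 9/7 = 9/7 units of Y
Terms of trade must be between the two opportunity costs.
Range: 9/7 to 7/5

9/7 to 7/5


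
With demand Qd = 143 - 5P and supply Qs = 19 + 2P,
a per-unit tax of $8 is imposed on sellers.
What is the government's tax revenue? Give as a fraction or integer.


With tax on sellers, new supply: Qs' = 19 + 2(P - 8)
= 3 + 2P
New equilibrium quantity:
Q_new = 43
Tax revenue = tax * Q_new = 8 * 43 = 344

344


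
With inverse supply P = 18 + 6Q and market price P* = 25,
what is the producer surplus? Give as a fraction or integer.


Minimum supply price (at Q=0): P_min = 18
Quantity supplied at P* = 25:
Q* = (25 - 18)/6 = 7/6
PS = (1/2) * Q* * (P* - P_min)
PS = (1/2) * 7/6 * (25 - 18)
PS = (1/2) * 7/6 * 7 = 49/12

49/12


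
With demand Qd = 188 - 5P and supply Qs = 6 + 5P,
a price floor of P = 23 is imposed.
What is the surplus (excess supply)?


At P = 23:
Qd = 188 - 5*23 = 73
Qs = 6 + 5*23 = 121
Surplus = Qs - Qd = 121 - 73 = 48

48


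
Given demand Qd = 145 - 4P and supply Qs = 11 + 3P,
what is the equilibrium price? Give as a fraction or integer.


At equilibrium, Qd = Qs.
145 - 4P = 11 + 3P
145 - 11 = 4P + 3P
134 = 7P
P* = 134/7 = 134/7

134/7


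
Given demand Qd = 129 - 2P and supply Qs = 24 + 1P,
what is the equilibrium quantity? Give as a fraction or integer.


First find equilibrium price:
129 - 2P = 24 + 1P
P* = 105/3 = 35
Then substitute into demand:
Q* = 129 - 2 * 35 = 59

59


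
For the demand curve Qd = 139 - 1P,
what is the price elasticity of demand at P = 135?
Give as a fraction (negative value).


dQ/dP = -1
At P = 135: Q = 139 - 1*135 = 4
E = (dQ/dP)(P/Q) = (-1)(135/4) = -135/4

-135/4


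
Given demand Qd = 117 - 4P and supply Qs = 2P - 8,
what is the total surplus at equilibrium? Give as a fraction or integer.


Find equilibrium: 117 - 4P = 2P - 8
117 + 8 = 6P
P* = 125/6 = 125/6
Q* = 2*125/6 - 8 = 101/3
Inverse demand: P = 117/4 - Q/4, so P_max = 117/4
Inverse supply: P = 4 + Q/2, so P_min = 4
CS = (1/2) * 101/3 * (117/4 - 125/6) = 10201/72
PS = (1/2) * 101/3 * (125/6 - 4) = 10201/36
TS = CS + PS = 10201/72 + 10201/36 = 10201/24

10201/24


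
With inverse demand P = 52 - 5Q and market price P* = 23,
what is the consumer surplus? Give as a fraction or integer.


Maximum willingness to pay (at Q=0): P_max = 52
Quantity demanded at P* = 23:
Q* = (52 - 23)/5 = 29/5
CS = (1/2) * Q* * (P_max - P*)
CS = (1/2) * 29/5 * (52 - 23)
CS = (1/2) * 29/5 * 29 = 841/10

841/10


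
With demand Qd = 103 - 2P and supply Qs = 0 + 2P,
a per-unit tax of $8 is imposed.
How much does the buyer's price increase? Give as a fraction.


With a per-unit tax, the buyer's price increase depends on relative slopes.
Supply slope: d = 2, Demand slope: b = 2
Buyer's price increase = d * tax / (b + d)
= 2 * 8 / (2 + 2)
= 16 / 4 = 4

4


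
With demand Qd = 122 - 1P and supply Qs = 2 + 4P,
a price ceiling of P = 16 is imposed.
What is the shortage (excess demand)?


At P = 16:
Qd = 122 - 1*16 = 106
Qs = 2 + 4*16 = 66
Shortage = Qd - Qs = 106 - 66 = 40

40


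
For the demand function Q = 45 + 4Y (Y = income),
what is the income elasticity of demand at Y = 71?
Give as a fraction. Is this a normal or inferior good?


dQ/dY = 4
At Y = 71: Q = 45 + 4*71 = 329
Ey = (dQ/dY)(Y/Q) = 4 * 71 / 329 = 284/329
Since Ey > 0, this is a normal good.

284/329 (normal good)


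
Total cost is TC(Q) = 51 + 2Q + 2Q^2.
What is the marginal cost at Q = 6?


MC = dTC/dQ = 2 + 2*2*Q
At Q = 6:
MC = 2 + 4*6
MC = 2 + 24 = 26

26


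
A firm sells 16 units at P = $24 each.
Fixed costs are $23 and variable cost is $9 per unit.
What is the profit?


Total Revenue = P * Q = 24 * 16 = $384
Total Cost = FC + VC*Q = 23 + 9*16 = $167
Profit = TR - TC = 384 - 167 = $217

$217


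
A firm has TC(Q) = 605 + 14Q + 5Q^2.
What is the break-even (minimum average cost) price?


AC(Q) = 605/Q + 14 + 5Q
To minimize: dAC/dQ = -605/Q^2 + 5 = 0
Q^2 = 605/5 = 121
Q* = 11
Min AC = 605/11 + 14 + 5*11
Min AC = 55 + 14 + 55 = 124

124


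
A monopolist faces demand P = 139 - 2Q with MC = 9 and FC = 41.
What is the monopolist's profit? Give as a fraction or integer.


MR = MC: 139 - 4Q = 9
Q* = 65/2
P* = 139 - 2*65/2 = 74
Profit = (P* - MC)*Q* - FC
= (74 - 9)*65/2 - 41
= 65*65/2 - 41
= 4225/2 - 41 = 4143/2

4143/2


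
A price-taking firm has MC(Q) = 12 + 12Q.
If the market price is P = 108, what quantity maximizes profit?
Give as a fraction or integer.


In perfect competition, profit is maximized where P = MC.
108 = 12 + 12Q
96 = 12Q
Q* = 96/12 = 8

8


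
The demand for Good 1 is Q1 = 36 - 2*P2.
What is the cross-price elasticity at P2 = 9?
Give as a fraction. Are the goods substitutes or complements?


dQ1/dP2 = -2
At P2 = 9: Q1 = 36 - 2*9 = 18
Exy = (dQ1/dP2)(P2/Q1) = -2 * 9 / 18 = -1
Since Exy < 0, the goods are complements.

-1 (complements)


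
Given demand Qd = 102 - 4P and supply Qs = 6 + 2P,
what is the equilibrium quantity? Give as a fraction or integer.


First find equilibrium price:
102 - 4P = 6 + 2P
P* = 96/6 = 16
Then substitute into demand:
Q* = 102 - 4 * 16 = 38

38


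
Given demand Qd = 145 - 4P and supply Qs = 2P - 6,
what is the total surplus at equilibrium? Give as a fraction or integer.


Find equilibrium: 145 - 4P = 2P - 6
145 + 6 = 6P
P* = 151/6 = 151/6
Q* = 2*151/6 - 6 = 133/3
Inverse demand: P = 145/4 - Q/4, so P_max = 145/4
Inverse supply: P = 3 + Q/2, so P_min = 3
CS = (1/2) * 133/3 * (145/4 - 151/6) = 17689/72
PS = (1/2) * 133/3 * (151/6 - 3) = 17689/36
TS = CS + PS = 17689/72 + 17689/36 = 17689/24

17689/24


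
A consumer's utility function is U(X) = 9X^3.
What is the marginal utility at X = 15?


MU = dU/dX = 9*3*X^(3-1)
MU = 27*X^2
At X = 15:
MU = 27 * 15^2
MU = 27 * 225 = 6075

6075


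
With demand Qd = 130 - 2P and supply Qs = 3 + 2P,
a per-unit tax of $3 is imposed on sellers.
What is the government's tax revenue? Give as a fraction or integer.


With tax on sellers, new supply: Qs' = 3 + 2(P - 3)
= 2P - 3
New equilibrium quantity:
Q_new = 127/2
Tax revenue = tax * Q_new = 3 * 127/2 = 381/2

381/2


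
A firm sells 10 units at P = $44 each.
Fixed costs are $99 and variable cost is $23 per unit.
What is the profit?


Total Revenue = P * Q = 44 * 10 = $440
Total Cost = FC + VC*Q = 99 + 23*10 = $329
Profit = TR - TC = 440 - 329 = $111

$111


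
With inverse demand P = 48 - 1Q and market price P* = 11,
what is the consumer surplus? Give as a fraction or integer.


Maximum willingness to pay (at Q=0): P_max = 48
Quantity demanded at P* = 11:
Q* = (48 - 11)/1 = 37
CS = (1/2) * Q* * (P_max - P*)
CS = (1/2) * 37 * (48 - 11)
CS = (1/2) * 37 * 37 = 1369/2

1369/2


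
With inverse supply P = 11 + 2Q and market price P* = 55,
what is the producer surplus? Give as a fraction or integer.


Minimum supply price (at Q=0): P_min = 11
Quantity supplied at P* = 55:
Q* = (55 - 11)/2 = 22
PS = (1/2) * Q* * (P* - P_min)
PS = (1/2) * 22 * (55 - 11)
PS = (1/2) * 22 * 44 = 484

484


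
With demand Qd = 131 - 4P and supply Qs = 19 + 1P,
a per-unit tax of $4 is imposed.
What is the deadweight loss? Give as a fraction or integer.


Pre-tax equilibrium quantity: Q* = 207/5
Post-tax equilibrium quantity: Q_tax = 191/5
Reduction in quantity: Q* - Q_tax = 16/5
DWL = (1/2) * tax * (Q* - Q_tax)
DWL = (1/2) * 4 * 16/5 = 32/5

32/5


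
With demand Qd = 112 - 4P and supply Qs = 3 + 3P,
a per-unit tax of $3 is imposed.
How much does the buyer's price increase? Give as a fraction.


With a per-unit tax, the buyer's price increase depends on relative slopes.
Supply slope: d = 3, Demand slope: b = 4
Buyer's price increase = d * tax / (b + d)
= 3 * 3 / (4 + 3)
= 9 / 7 = 9/7

9/7


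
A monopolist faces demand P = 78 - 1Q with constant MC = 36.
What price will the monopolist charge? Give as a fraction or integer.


MR = 78 - 2Q
Set MR = MC: 78 - 2Q = 36
Q* = 21
Substitute into demand:
P* = 78 - 1*21 = 57

57


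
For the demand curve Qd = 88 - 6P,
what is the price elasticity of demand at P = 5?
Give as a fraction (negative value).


dQ/dP = -6
At P = 5: Q = 88 - 6*5 = 58
E = (dQ/dP)(P/Q) = (-6)(5/58) = -15/29

-15/29


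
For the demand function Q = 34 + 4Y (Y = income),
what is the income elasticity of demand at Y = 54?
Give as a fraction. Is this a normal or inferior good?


dQ/dY = 4
At Y = 54: Q = 34 + 4*54 = 250
Ey = (dQ/dY)(Y/Q) = 4 * 54 / 250 = 108/125
Since Ey > 0, this is a normal good.

108/125 (normal good)


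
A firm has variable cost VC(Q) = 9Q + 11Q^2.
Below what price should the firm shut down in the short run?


AVC(Q) = VC(Q)/Q = 9 + 11Q
AVC is increasing in Q, so minimum AVC is at Q -> 0+.
Min AVC = 9
The firm should shut down if P < 9.

9


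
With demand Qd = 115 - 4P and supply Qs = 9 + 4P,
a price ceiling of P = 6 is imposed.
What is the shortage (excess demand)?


At P = 6:
Qd = 115 - 4*6 = 91
Qs = 9 + 4*6 = 33
Shortage = Qd - Qs = 91 - 33 = 58

58


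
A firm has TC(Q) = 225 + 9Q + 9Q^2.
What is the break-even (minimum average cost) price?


AC(Q) = 225/Q + 9 + 9Q
To minimize: dAC/dQ = -225/Q^2 + 9 = 0
Q^2 = 225/9 = 25
Q* = 5
Min AC = 225/5 + 9 + 9*5
Min AC = 45 + 9 + 45 = 99

99


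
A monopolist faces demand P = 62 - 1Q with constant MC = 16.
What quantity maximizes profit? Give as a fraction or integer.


TR = P*Q = (62 - 1Q)Q = 62Q - 1Q^2
MR = dTR/dQ = 62 - 2Q
Set MR = MC:
62 - 2Q = 16
46 = 2Q
Q* = 46/2 = 23

23


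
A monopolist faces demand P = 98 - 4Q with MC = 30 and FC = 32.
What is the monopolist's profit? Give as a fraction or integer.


MR = MC: 98 - 8Q = 30
Q* = 17/2
P* = 98 - 4*17/2 = 64
Profit = (P* - MC)*Q* - FC
= (64 - 30)*17/2 - 32
= 34*17/2 - 32
= 289 - 32 = 257

257


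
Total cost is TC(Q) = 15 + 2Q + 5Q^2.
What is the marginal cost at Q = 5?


MC = dTC/dQ = 2 + 2*5*Q
At Q = 5:
MC = 2 + 10*5
MC = 2 + 50 = 52

52


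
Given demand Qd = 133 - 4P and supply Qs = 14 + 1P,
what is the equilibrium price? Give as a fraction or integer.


At equilibrium, Qd = Qs.
133 - 4P = 14 + 1P
133 - 14 = 4P + 1P
119 = 5P
P* = 119/5 = 119/5

119/5


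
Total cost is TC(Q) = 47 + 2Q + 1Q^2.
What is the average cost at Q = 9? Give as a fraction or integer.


TC(9) = 47 + 2*9 + 1*9^2
TC(9) = 47 + 18 + 81 = 146
AC = TC/Q = 146/9 = 146/9

146/9


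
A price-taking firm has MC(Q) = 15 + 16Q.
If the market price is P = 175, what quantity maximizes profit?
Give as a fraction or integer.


In perfect competition, profit is maximized where P = MC.
175 = 15 + 16Q
160 = 16Q
Q* = 160/16 = 10

10


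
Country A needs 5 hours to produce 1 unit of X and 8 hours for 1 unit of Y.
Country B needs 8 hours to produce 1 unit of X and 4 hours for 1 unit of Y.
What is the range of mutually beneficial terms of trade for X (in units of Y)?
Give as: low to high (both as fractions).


Opportunity cost of X for Country A = hours_X / hours_Y = 5/8 = 5/8 units of Y
Opportunity cost of X for Country B = hours_X / hours_Y = 8/4 = 2 units of Y
Terms of trade must be between the two opportunity costs.
Range: 5/8 to 2

5/8 to 2


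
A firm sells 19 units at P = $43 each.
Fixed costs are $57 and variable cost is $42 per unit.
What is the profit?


Total Revenue = P * Q = 43 * 19 = $817
Total Cost = FC + VC*Q = 57 + 42*19 = $855
Profit = TR - TC = 817 - 855 = $-38

$-38


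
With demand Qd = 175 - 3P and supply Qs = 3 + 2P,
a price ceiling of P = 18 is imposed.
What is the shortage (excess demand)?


At P = 18:
Qd = 175 - 3*18 = 121
Qs = 3 + 2*18 = 39
Shortage = Qd - Qs = 121 - 39 = 82

82


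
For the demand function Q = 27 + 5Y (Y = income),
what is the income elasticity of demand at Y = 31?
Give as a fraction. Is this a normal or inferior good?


dQ/dY = 5
At Y = 31: Q = 27 + 5*31 = 182
Ey = (dQ/dY)(Y/Q) = 5 * 31 / 182 = 155/182
Since Ey > 0, this is a normal good.

155/182 (normal good)


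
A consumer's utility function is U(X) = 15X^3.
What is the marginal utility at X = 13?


MU = dU/dX = 15*3*X^(3-1)
MU = 45*X^2
At X = 13:
MU = 45 * 13^2
MU = 45 * 169 = 7605

7605


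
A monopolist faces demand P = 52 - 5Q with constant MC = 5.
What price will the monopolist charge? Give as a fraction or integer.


MR = 52 - 10Q
Set MR = MC: 52 - 10Q = 5
Q* = 47/10
Substitute into demand:
P* = 52 - 5*47/10 = 57/2

57/2


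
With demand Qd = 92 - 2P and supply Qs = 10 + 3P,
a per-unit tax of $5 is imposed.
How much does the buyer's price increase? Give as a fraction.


With a per-unit tax, the buyer's price increase depends on relative slopes.
Supply slope: d = 3, Demand slope: b = 2
Buyer's price increase = d * tax / (b + d)
= 3 * 5 / (2 + 3)
= 15 / 5 = 3

3


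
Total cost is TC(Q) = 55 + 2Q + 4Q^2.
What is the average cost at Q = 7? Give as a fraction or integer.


TC(7) = 55 + 2*7 + 4*7^2
TC(7) = 55 + 14 + 196 = 265
AC = TC/Q = 265/7 = 265/7

265/7


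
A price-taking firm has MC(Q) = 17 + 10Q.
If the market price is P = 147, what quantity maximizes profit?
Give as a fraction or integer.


In perfect competition, profit is maximized where P = MC.
147 = 17 + 10Q
130 = 10Q
Q* = 130/10 = 13

13


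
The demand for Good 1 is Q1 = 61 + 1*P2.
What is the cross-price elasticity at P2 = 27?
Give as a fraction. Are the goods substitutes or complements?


dQ1/dP2 = 1
At P2 = 27: Q1 = 61 + 1*27 = 88
Exy = (dQ1/dP2)(P2/Q1) = 1 * 27 / 88 = 27/88
Since Exy > 0, the goods are substitutes.

27/88 (substitutes)


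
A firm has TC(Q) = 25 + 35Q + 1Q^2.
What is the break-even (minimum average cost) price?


AC(Q) = 25/Q + 35 + 1Q
To minimize: dAC/dQ = -25/Q^2 + 1 = 0
Q^2 = 25/1 = 25
Q* = 5
Min AC = 25/5 + 35 + 1*5
Min AC = 5 + 35 + 5 = 45

45


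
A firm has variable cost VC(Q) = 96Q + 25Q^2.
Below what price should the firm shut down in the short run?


AVC(Q) = VC(Q)/Q = 96 + 25Q
AVC is increasing in Q, so minimum AVC is at Q -> 0+.
Min AVC = 96
The firm should shut down if P < 96.

96


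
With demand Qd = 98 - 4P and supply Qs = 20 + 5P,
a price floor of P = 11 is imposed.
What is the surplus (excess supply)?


At P = 11:
Qd = 98 - 4*11 = 54
Qs = 20 + 5*11 = 75
Surplus = Qs - Qd = 75 - 54 = 21

21


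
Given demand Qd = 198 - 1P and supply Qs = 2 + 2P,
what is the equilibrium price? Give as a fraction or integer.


At equilibrium, Qd = Qs.
198 - 1P = 2 + 2P
198 - 2 = 1P + 2P
196 = 3P
P* = 196/3 = 196/3

196/3


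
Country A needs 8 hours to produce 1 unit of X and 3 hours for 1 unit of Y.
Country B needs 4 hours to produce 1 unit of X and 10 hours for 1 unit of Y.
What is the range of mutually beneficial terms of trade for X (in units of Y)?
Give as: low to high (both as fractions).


Opportunity cost of X for Country A = hours_X / hours_Y = 8/3 = 8/3 units of Y
Opportunity cost of X for Country B = hours_X / hours_Y = 4/10 = 2/5 units of Y
Terms of trade must be between the two opportunity costs.
Range: 2/5 to 8/3

2/5 to 8/3


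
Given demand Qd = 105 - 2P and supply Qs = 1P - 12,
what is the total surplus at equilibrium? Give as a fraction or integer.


Find equilibrium: 105 - 2P = 1P - 12
105 + 12 = 3P
P* = 117/3 = 39
Q* = 1*39 - 12 = 27
Inverse demand: P = 105/2 - Q/2, so P_max = 105/2
Inverse supply: P = 12 + Q/1, so P_min = 12
CS = (1/2) * 27 * (105/2 - 39) = 729/4
PS = (1/2) * 27 * (39 - 12) = 729/2
TS = CS + PS = 729/4 + 729/2 = 2187/4

2187/4


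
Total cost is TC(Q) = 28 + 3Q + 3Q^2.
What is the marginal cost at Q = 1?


MC = dTC/dQ = 3 + 2*3*Q
At Q = 1:
MC = 3 + 6*1
MC = 3 + 6 = 9

9


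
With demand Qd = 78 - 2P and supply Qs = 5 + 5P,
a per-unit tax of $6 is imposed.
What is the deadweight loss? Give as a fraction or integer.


Pre-tax equilibrium quantity: Q* = 400/7
Post-tax equilibrium quantity: Q_tax = 340/7
Reduction in quantity: Q* - Q_tax = 60/7
DWL = (1/2) * tax * (Q* - Q_tax)
DWL = (1/2) * 6 * 60/7 = 180/7

180/7


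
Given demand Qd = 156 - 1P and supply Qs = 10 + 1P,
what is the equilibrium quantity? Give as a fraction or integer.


First find equilibrium price:
156 - 1P = 10 + 1P
P* = 146/2 = 73
Then substitute into demand:
Q* = 156 - 1 * 73 = 83

83


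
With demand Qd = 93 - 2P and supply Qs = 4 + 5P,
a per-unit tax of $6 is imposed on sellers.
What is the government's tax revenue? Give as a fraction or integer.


With tax on sellers, new supply: Qs' = 4 + 5(P - 6)
= 5P - 26
New equilibrium quantity:
Q_new = 59
Tax revenue = tax * Q_new = 6 * 59 = 354

354


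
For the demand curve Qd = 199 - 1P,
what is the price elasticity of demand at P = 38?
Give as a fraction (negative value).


dQ/dP = -1
At P = 38: Q = 199 - 1*38 = 161
E = (dQ/dP)(P/Q) = (-1)(38/161) = -38/161

-38/161


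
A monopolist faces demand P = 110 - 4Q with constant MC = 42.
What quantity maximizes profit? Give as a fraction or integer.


TR = P*Q = (110 - 4Q)Q = 110Q - 4Q^2
MR = dTR/dQ = 110 - 8Q
Set MR = MC:
110 - 8Q = 42
68 = 8Q
Q* = 68/8 = 17/2

17/2


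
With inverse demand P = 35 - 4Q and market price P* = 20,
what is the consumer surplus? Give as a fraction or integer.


Maximum willingness to pay (at Q=0): P_max = 35
Quantity demanded at P* = 20:
Q* = (35 - 20)/4 = 15/4
CS = (1/2) * Q* * (P_max - P*)
CS = (1/2) * 15/4 * (35 - 20)
CS = (1/2) * 15/4 * 15 = 225/8

225/8


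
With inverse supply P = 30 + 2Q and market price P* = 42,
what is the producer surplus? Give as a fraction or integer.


Minimum supply price (at Q=0): P_min = 30
Quantity supplied at P* = 42:
Q* = (42 - 30)/2 = 6
PS = (1/2) * Q* * (P* - P_min)
PS = (1/2) * 6 * (42 - 30)
PS = (1/2) * 6 * 12 = 36

36


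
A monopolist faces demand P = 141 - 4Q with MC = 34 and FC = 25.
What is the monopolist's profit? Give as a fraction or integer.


MR = MC: 141 - 8Q = 34
Q* = 107/8
P* = 141 - 4*107/8 = 175/2
Profit = (P* - MC)*Q* - FC
= (175/2 - 34)*107/8 - 25
= 107/2*107/8 - 25
= 11449/16 - 25 = 11049/16

11049/16


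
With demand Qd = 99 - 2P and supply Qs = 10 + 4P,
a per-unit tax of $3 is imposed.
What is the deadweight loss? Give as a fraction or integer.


Pre-tax equilibrium quantity: Q* = 208/3
Post-tax equilibrium quantity: Q_tax = 196/3
Reduction in quantity: Q* - Q_tax = 4
DWL = (1/2) * tax * (Q* - Q_tax)
DWL = (1/2) * 3 * 4 = 6

6


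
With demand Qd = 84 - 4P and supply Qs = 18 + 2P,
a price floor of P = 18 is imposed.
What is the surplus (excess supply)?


At P = 18:
Qd = 84 - 4*18 = 12
Qs = 18 + 2*18 = 54
Surplus = Qs - Qd = 54 - 12 = 42

42


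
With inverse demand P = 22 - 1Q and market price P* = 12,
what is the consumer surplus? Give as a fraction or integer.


Maximum willingness to pay (at Q=0): P_max = 22
Quantity demanded at P* = 12:
Q* = (22 - 12)/1 = 10
CS = (1/2) * Q* * (P_max - P*)
CS = (1/2) * 10 * (22 - 12)
CS = (1/2) * 10 * 10 = 50

50


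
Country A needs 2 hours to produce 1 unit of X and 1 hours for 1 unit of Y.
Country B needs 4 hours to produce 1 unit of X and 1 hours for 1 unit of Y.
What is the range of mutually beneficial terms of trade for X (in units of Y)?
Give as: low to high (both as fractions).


Opportunity cost of X for Country A = hours_X / hours_Y = 2/1 = 2 units of Y
Opportunity cost of X for Country B = hours_X / hours_Y = 4/1 = 4 units of Y
Terms of trade must be between the two opportunity costs.
Range: 2 to 4

2 to 4


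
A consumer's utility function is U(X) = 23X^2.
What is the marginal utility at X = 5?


MU = dU/dX = 23*2*X^(2-1)
MU = 46*X^1
At X = 5:
MU = 46 * 5^1
MU = 46 * 5 = 230

230


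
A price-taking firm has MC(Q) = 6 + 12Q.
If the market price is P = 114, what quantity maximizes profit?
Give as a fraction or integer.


In perfect competition, profit is maximized where P = MC.
114 = 6 + 12Q
108 = 12Q
Q* = 108/12 = 9

9


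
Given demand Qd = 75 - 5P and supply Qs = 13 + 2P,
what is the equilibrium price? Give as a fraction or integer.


At equilibrium, Qd = Qs.
75 - 5P = 13 + 2P
75 - 13 = 5P + 2P
62 = 7P
P* = 62/7 = 62/7

62/7


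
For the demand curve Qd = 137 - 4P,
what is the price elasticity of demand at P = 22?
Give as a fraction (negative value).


dQ/dP = -4
At P = 22: Q = 137 - 4*22 = 49
E = (dQ/dP)(P/Q) = (-4)(22/49) = -88/49

-88/49


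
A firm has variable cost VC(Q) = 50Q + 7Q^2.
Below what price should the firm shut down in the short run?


AVC(Q) = VC(Q)/Q = 50 + 7Q
AVC is increasing in Q, so minimum AVC is at Q -> 0+.
Min AVC = 50
The firm should shut down if P < 50.

50


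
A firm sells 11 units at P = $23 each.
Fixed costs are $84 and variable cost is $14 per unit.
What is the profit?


Total Revenue = P * Q = 23 * 11 = $253
Total Cost = FC + VC*Q = 84 + 14*11 = $238
Profit = TR - TC = 253 - 238 = $15

$15


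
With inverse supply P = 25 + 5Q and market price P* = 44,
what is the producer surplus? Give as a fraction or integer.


Minimum supply price (at Q=0): P_min = 25
Quantity supplied at P* = 44:
Q* = (44 - 25)/5 = 19/5
PS = (1/2) * Q* * (P* - P_min)
PS = (1/2) * 19/5 * (44 - 25)
PS = (1/2) * 19/5 * 19 = 361/10

361/10


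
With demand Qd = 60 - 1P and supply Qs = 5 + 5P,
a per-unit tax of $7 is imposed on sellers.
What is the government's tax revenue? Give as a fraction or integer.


With tax on sellers, new supply: Qs' = 5 + 5(P - 7)
= 5P - 30
New equilibrium quantity:
Q_new = 45
Tax revenue = tax * Q_new = 7 * 45 = 315

315


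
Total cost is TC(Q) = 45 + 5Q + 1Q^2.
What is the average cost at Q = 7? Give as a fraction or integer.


TC(7) = 45 + 5*7 + 1*7^2
TC(7) = 45 + 35 + 49 = 129
AC = TC/Q = 129/7 = 129/7

129/7


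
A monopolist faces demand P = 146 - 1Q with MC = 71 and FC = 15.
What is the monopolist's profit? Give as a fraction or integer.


MR = MC: 146 - 2Q = 71
Q* = 75/2
P* = 146 - 1*75/2 = 217/2
Profit = (P* - MC)*Q* - FC
= (217/2 - 71)*75/2 - 15
= 75/2*75/2 - 15
= 5625/4 - 15 = 5565/4

5565/4


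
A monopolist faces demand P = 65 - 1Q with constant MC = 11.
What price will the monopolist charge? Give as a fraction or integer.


MR = 65 - 2Q
Set MR = MC: 65 - 2Q = 11
Q* = 27
Substitute into demand:
P* = 65 - 1*27 = 38

38


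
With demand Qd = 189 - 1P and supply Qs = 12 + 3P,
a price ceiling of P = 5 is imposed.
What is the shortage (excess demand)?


At P = 5:
Qd = 189 - 1*5 = 184
Qs = 12 + 3*5 = 27
Shortage = Qd - Qs = 184 - 27 = 157

157


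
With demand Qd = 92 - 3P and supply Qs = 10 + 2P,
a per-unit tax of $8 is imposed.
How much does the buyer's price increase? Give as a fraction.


With a per-unit tax, the buyer's price increase depends on relative slopes.
Supply slope: d = 2, Demand slope: b = 3
Buyer's price increase = d * tax / (b + d)
= 2 * 8 / (3 + 2)
= 16 / 5 = 16/5

16/5


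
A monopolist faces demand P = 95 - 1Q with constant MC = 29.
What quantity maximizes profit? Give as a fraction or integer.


TR = P*Q = (95 - 1Q)Q = 95Q - 1Q^2
MR = dTR/dQ = 95 - 2Q
Set MR = MC:
95 - 2Q = 29
66 = 2Q
Q* = 66/2 = 33

33


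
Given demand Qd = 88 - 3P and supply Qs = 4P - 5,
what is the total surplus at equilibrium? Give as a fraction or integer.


Find equilibrium: 88 - 3P = 4P - 5
88 + 5 = 7P
P* = 93/7 = 93/7
Q* = 4*93/7 - 5 = 337/7
Inverse demand: P = 88/3 - Q/3, so P_max = 88/3
Inverse supply: P = 5/4 + Q/4, so P_min = 5/4
CS = (1/2) * 337/7 * (88/3 - 93/7) = 113569/294
PS = (1/2) * 337/7 * (93/7 - 5/4) = 113569/392
TS = CS + PS = 113569/294 + 113569/392 = 113569/168

113569/168


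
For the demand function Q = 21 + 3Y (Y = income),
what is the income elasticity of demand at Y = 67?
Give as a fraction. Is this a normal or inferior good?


dQ/dY = 3
At Y = 67: Q = 21 + 3*67 = 222
Ey = (dQ/dY)(Y/Q) = 3 * 67 / 222 = 67/74
Since Ey > 0, this is a normal good.

67/74 (normal good)


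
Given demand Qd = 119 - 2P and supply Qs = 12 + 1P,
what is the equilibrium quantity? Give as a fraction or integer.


First find equilibrium price:
119 - 2P = 12 + 1P
P* = 107/3 = 107/3
Then substitute into demand:
Q* = 119 - 2 * 107/3 = 143/3

143/3


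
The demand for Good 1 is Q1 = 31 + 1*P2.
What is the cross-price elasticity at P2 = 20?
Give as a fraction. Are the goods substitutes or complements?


dQ1/dP2 = 1
At P2 = 20: Q1 = 31 + 1*20 = 51
Exy = (dQ1/dP2)(P2/Q1) = 1 * 20 / 51 = 20/51
Since Exy > 0, the goods are substitutes.

20/51 (substitutes)


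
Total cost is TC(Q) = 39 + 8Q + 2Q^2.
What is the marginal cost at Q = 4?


MC = dTC/dQ = 8 + 2*2*Q
At Q = 4:
MC = 8 + 4*4
MC = 8 + 16 = 24

24


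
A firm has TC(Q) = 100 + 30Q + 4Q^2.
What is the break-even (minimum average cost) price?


AC(Q) = 100/Q + 30 + 4Q
To minimize: dAC/dQ = -100/Q^2 + 4 = 0
Q^2 = 100/4 = 25
Q* = 5
Min AC = 100/5 + 30 + 4*5
Min AC = 20 + 30 + 20 = 70

70


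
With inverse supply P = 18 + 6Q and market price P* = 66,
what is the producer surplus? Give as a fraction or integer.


Minimum supply price (at Q=0): P_min = 18
Quantity supplied at P* = 66:
Q* = (66 - 18)/6 = 8
PS = (1/2) * Q* * (P* - P_min)
PS = (1/2) * 8 * (66 - 18)
PS = (1/2) * 8 * 48 = 192

192


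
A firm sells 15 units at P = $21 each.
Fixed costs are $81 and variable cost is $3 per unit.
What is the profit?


Total Revenue = P * Q = 21 * 15 = $315
Total Cost = FC + VC*Q = 81 + 3*15 = $126
Profit = TR - TC = 315 - 126 = $189

$189


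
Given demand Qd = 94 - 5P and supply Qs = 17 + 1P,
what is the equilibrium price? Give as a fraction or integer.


At equilibrium, Qd = Qs.
94 - 5P = 17 + 1P
94 - 17 = 5P + 1P
77 = 6P
P* = 77/6 = 77/6

77/6


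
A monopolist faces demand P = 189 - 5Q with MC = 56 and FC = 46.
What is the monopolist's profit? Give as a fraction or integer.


MR = MC: 189 - 10Q = 56
Q* = 133/10
P* = 189 - 5*133/10 = 245/2
Profit = (P* - MC)*Q* - FC
= (245/2 - 56)*133/10 - 46
= 133/2*133/10 - 46
= 17689/20 - 46 = 16769/20

16769/20


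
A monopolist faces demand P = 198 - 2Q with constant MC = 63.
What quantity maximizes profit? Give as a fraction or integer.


TR = P*Q = (198 - 2Q)Q = 198Q - 2Q^2
MR = dTR/dQ = 198 - 4Q
Set MR = MC:
198 - 4Q = 63
135 = 4Q
Q* = 135/4 = 135/4

135/4


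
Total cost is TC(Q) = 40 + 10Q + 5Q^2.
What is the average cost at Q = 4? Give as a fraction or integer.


TC(4) = 40 + 10*4 + 5*4^2
TC(4) = 40 + 40 + 80 = 160
AC = TC/Q = 160/4 = 40

40


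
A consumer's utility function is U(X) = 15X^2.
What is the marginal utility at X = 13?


MU = dU/dX = 15*2*X^(2-1)
MU = 30*X^1
At X = 13:
MU = 30 * 13^1
MU = 30 * 13 = 390

390


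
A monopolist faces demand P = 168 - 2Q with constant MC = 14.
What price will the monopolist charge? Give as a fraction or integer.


MR = 168 - 4Q
Set MR = MC: 168 - 4Q = 14
Q* = 77/2
Substitute into demand:
P* = 168 - 2*77/2 = 91

91


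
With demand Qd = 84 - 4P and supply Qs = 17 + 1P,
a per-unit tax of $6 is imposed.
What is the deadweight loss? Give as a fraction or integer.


Pre-tax equilibrium quantity: Q* = 152/5
Post-tax equilibrium quantity: Q_tax = 128/5
Reduction in quantity: Q* - Q_tax = 24/5
DWL = (1/2) * tax * (Q* - Q_tax)
DWL = (1/2) * 6 * 24/5 = 72/5

72/5


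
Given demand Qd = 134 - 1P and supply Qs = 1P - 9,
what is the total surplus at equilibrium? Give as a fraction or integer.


Find equilibrium: 134 - 1P = 1P - 9
134 + 9 = 2P
P* = 143/2 = 143/2
Q* = 1*143/2 - 9 = 125/2
Inverse demand: P = 134 - Q/1, so P_max = 134
Inverse supply: P = 9 + Q/1, so P_min = 9
CS = (1/2) * 125/2 * (134 - 143/2) = 15625/8
PS = (1/2) * 125/2 * (143/2 - 9) = 15625/8
TS = CS + PS = 15625/8 + 15625/8 = 15625/4

15625/4


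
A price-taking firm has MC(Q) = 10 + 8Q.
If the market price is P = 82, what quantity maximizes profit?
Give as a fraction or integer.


In perfect competition, profit is maximized where P = MC.
82 = 10 + 8Q
72 = 8Q
Q* = 72/8 = 9

9


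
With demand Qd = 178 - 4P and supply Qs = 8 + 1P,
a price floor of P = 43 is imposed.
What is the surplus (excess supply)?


At P = 43:
Qd = 178 - 4*43 = 6
Qs = 8 + 1*43 = 51
Surplus = Qs - Qd = 51 - 6 = 45

45


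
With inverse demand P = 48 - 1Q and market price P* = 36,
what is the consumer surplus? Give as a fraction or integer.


Maximum willingness to pay (at Q=0): P_max = 48
Quantity demanded at P* = 36:
Q* = (48 - 36)/1 = 12
CS = (1/2) * Q* * (P_max - P*)
CS = (1/2) * 12 * (48 - 36)
CS = (1/2) * 12 * 12 = 72

72


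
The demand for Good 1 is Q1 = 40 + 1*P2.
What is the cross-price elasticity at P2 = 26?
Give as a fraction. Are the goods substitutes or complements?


dQ1/dP2 = 1
At P2 = 26: Q1 = 40 + 1*26 = 66
Exy = (dQ1/dP2)(P2/Q1) = 1 * 26 / 66 = 13/33
Since Exy > 0, the goods are substitutes.

13/33 (substitutes)


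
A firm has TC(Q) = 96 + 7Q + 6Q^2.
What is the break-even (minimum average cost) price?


AC(Q) = 96/Q + 7 + 6Q
To minimize: dAC/dQ = -96/Q^2 + 6 = 0
Q^2 = 96/6 = 16
Q* = 4
Min AC = 96/4 + 7 + 6*4
Min AC = 24 + 7 + 24 = 55

55


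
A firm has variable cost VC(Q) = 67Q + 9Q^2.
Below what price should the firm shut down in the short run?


AVC(Q) = VC(Q)/Q = 67 + 9Q
AVC is increasing in Q, so minimum AVC is at Q -> 0+.
Min AVC = 67
The firm should shut down if P < 67.

67


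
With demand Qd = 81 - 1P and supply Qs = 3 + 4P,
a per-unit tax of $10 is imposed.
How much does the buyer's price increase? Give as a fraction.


With a per-unit tax, the buyer's price increase depends on relative slopes.
Supply slope: d = 4, Demand slope: b = 1
Buyer's price increase = d * tax / (b + d)
= 4 * 10 / (1 + 4)
= 40 / 5 = 8

8


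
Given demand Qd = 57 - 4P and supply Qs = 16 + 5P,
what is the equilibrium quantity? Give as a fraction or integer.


First find equilibrium price:
57 - 4P = 16 + 5P
P* = 41/9 = 41/9
Then substitute into demand:
Q* = 57 - 4 * 41/9 = 349/9

349/9


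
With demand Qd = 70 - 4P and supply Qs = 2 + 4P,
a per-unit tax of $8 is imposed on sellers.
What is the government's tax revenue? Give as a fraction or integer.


With tax on sellers, new supply: Qs' = 2 + 4(P - 8)
= 4P - 30
New equilibrium quantity:
Q_new = 20
Tax revenue = tax * Q_new = 8 * 20 = 160

160


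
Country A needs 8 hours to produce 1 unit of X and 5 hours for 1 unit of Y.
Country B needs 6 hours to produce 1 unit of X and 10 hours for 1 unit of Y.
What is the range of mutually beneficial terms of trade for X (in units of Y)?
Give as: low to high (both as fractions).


Opportunity cost of X for Country A = hours_X / hours_Y = 8/5 = 8/5 units of Y
Opportunity cost of X for Country B = hours_X / hours_Y = 6/10 = 3/5 units of Y
Terms of trade must be between the two opportunity costs.
Range: 3/5 to 8/5

3/5 to 8/5


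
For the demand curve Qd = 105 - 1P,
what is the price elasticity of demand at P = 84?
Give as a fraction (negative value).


dQ/dP = -1
At P = 84: Q = 105 - 1*84 = 21
E = (dQ/dP)(P/Q) = (-1)(84/21) = -4

-4


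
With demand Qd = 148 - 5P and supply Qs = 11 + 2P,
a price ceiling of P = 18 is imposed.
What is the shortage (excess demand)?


At P = 18:
Qd = 148 - 5*18 = 58
Qs = 11 + 2*18 = 47
Shortage = Qd - Qs = 58 - 47 = 11

11


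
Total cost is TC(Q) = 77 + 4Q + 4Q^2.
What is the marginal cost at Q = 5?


MC = dTC/dQ = 4 + 2*4*Q
At Q = 5:
MC = 4 + 8*5
MC = 4 + 40 = 44

44


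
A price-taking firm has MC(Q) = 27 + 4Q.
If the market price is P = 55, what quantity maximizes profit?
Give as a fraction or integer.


In perfect competition, profit is maximized where P = MC.
55 = 27 + 4Q
28 = 4Q
Q* = 28/4 = 7

7


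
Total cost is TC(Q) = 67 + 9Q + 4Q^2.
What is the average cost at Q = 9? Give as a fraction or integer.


TC(9) = 67 + 9*9 + 4*9^2
TC(9) = 67 + 81 + 324 = 472
AC = TC/Q = 472/9 = 472/9

472/9


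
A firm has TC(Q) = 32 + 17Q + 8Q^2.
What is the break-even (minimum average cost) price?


AC(Q) = 32/Q + 17 + 8Q
To minimize: dAC/dQ = -32/Q^2 + 8 = 0
Q^2 = 32/8 = 4
Q* = 2
Min AC = 32/2 + 17 + 8*2
Min AC = 16 + 17 + 16 = 49

49


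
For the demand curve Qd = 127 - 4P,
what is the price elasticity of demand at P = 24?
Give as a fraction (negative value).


dQ/dP = -4
At P = 24: Q = 127 - 4*24 = 31
E = (dQ/dP)(P/Q) = (-4)(24/31) = -96/31

-96/31


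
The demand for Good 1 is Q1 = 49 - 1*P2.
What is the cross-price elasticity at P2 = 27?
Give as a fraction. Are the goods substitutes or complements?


dQ1/dP2 = -1
At P2 = 27: Q1 = 49 - 1*27 = 22
Exy = (dQ1/dP2)(P2/Q1) = -1 * 27 / 22 = -27/22
Since Exy < 0, the goods are complements.

-27/22 (complements)


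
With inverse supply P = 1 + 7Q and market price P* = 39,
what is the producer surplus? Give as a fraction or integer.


Minimum supply price (at Q=0): P_min = 1
Quantity supplied at P* = 39:
Q* = (39 - 1)/7 = 38/7
PS = (1/2) * Q* * (P* - P_min)
PS = (1/2) * 38/7 * (39 - 1)
PS = (1/2) * 38/7 * 38 = 722/7

722/7


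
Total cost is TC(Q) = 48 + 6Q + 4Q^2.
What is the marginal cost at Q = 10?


MC = dTC/dQ = 6 + 2*4*Q
At Q = 10:
MC = 6 + 8*10
MC = 6 + 80 = 86

86


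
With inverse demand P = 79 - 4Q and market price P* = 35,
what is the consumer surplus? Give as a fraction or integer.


Maximum willingness to pay (at Q=0): P_max = 79
Quantity demanded at P* = 35:
Q* = (79 - 35)/4 = 11
CS = (1/2) * Q* * (P_max - P*)
CS = (1/2) * 11 * (79 - 35)
CS = (1/2) * 11 * 44 = 242

242


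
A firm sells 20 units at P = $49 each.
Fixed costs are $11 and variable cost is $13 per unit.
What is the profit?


Total Revenue = P * Q = 49 * 20 = $980
Total Cost = FC + VC*Q = 11 + 13*20 = $271
Profit = TR - TC = 980 - 271 = $709

$709


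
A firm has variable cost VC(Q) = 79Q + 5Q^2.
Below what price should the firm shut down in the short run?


AVC(Q) = VC(Q)/Q = 79 + 5Q
AVC is increasing in Q, so minimum AVC is at Q -> 0+.
Min AVC = 79
The firm should shut down if P < 79.

79


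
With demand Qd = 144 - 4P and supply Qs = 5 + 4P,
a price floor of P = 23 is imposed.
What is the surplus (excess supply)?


At P = 23:
Qd = 144 - 4*23 = 52
Qs = 5 + 4*23 = 97
Surplus = Qs - Qd = 97 - 52 = 45

45


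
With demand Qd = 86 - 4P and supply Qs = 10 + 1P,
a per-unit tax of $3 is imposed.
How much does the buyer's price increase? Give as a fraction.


With a per-unit tax, the buyer's price increase depends on relative slopes.
Supply slope: d = 1, Demand slope: b = 4
Buyer's price increase = d * tax / (b + d)
= 1 * 3 / (4 + 1)
= 3 / 5 = 3/5

3/5


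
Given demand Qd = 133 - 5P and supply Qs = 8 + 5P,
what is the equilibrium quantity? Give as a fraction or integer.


First find equilibrium price:
133 - 5P = 8 + 5P
P* = 125/10 = 25/2
Then substitute into demand:
Q* = 133 - 5 * 25/2 = 141/2

141/2


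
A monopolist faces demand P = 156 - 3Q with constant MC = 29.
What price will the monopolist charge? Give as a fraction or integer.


MR = 156 - 6Q
Set MR = MC: 156 - 6Q = 29
Q* = 127/6
Substitute into demand:
P* = 156 - 3*127/6 = 185/2

185/2


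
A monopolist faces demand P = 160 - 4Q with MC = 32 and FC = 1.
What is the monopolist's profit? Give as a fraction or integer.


MR = MC: 160 - 8Q = 32
Q* = 16
P* = 160 - 4*16 = 96
Profit = (P* - MC)*Q* - FC
= (96 - 32)*16 - 1
= 64*16 - 1
= 1024 - 1 = 1023

1023


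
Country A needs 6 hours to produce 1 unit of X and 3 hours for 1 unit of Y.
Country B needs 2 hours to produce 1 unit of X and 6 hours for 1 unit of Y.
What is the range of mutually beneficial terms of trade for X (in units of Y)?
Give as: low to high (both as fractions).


Opportunity cost of X for Country A = hours_X / hours_Y = 6/3 = 2 units of Y
Opportunity cost of X for Country B = hours_X / hours_Y = 2/6 = 1/3 units of Y
Terms of trade must be between the two opportunity costs.
Range: 1/3 to 2

1/3 to 2


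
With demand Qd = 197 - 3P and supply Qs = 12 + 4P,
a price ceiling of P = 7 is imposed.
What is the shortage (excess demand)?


At P = 7:
Qd = 197 - 3*7 = 176
Qs = 12 + 4*7 = 40
Shortage = Qd - Qs = 176 - 40 = 136

136


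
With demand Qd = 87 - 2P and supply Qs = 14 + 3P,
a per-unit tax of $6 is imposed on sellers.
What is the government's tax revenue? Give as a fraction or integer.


With tax on sellers, new supply: Qs' = 14 + 3(P - 6)
= 3P - 4
New equilibrium quantity:
Q_new = 253/5
Tax revenue = tax * Q_new = 6 * 253/5 = 1518/5

1518/5


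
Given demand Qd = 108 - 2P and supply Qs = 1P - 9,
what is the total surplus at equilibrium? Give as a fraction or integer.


Find equilibrium: 108 - 2P = 1P - 9
108 + 9 = 3P
P* = 117/3 = 39
Q* = 1*39 - 9 = 30
Inverse demand: P = 54 - Q/2, so P_max = 54
Inverse supply: P = 9 + Q/1, so P_min = 9
CS = (1/2) * 30 * (54 - 39) = 225
PS = (1/2) * 30 * (39 - 9) = 450
TS = CS + PS = 225 + 450 = 675

675


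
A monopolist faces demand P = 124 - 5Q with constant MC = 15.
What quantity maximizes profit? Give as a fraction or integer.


TR = P*Q = (124 - 5Q)Q = 124Q - 5Q^2
MR = dTR/dQ = 124 - 10Q
Set MR = MC:
124 - 10Q = 15
109 = 10Q
Q* = 109/10 = 109/10

109/10


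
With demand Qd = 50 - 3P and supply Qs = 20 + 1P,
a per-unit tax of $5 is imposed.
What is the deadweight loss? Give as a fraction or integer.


Pre-tax equilibrium quantity: Q* = 55/2
Post-tax equilibrium quantity: Q_tax = 95/4
Reduction in quantity: Q* - Q_tax = 15/4
DWL = (1/2) * tax * (Q* - Q_tax)
DWL = (1/2) * 5 * 15/4 = 75/8

75/8


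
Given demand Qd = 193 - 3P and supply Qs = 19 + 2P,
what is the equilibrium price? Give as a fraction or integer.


At equilibrium, Qd = Qs.
193 - 3P = 19 + 2P
193 - 19 = 3P + 2P
174 = 5P
P* = 174/5 = 174/5

174/5


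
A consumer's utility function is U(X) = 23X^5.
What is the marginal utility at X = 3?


MU = dU/dX = 23*5*X^(5-1)
MU = 115*X^4
At X = 3:
MU = 115 * 3^4
MU = 115 * 81 = 9315

9315


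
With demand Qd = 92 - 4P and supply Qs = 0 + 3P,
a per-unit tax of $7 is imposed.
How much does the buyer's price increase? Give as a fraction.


With a per-unit tax, the buyer's price increase depends on relative slopes.
Supply slope: d = 3, Demand slope: b = 4
Buyer's price increase = d * tax / (b + d)
= 3 * 7 / (4 + 3)
= 21 / 7 = 3

3
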